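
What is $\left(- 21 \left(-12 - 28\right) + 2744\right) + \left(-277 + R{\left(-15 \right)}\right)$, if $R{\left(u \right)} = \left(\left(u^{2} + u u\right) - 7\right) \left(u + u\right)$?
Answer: $-9983$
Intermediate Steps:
$R{\left(u \right)} = 2 u \left(-7 + 2 u^{2}\right)$ ($R{\left(u \right)} = \left(\left(u^{2} + u^{2}\right) - 7\right) 2 u = \left(2 u^{2} - 7\right) 2 u = \left(-7 + 2 u^{2}\right) 2 u = 2 u \left(-7 + 2 u^{2}\right)$)
$\left(- 21 \left(-12 - 28\right) + 2744\right) + \left(-277 + R{\left(-15 \right)}\right) = \left(- 21 \left(-12 - 28\right) + 2744\right) + \left(-277 + \left(\left(-14\right) \left(-15\right) + 4 \left(-15\right)^{3}\right)\right) = \left(\left(-21\right) \left(-40\right) + 2744\right) + \left(-277 + \left(210 + 4 \left(-3375\right)\right)\right) = \left(840 + 2744\right) + \left(-277 + \left(210 - 13500\right)\right) = 3584 - 13567 = -9983$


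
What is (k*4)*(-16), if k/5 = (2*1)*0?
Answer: 0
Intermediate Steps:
k = 0 (k = 5*((2*1)*0) = 5*(2*0) = 5*0 = 0)
(k*4)*(-16) = (0*4)*(-16) = 0*(-16) = 0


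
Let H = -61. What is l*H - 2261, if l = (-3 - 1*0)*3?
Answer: -1712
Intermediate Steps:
l = -9 (l = (-3 + 0)*3 = -3*3 = -9)
l*H - 2261 = -9*(-61) - 2261 = 549 - 2261 = -1712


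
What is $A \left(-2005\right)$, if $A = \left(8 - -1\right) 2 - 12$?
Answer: $-12030$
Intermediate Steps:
$A = 6$ ($A = \left(8 + 1\right) 2 - 12 = 9 \cdot 2 - 12 = 18 - 12 = 6$)
$A \left(-2005\right) = 6 \left(-2005\right) = -12030$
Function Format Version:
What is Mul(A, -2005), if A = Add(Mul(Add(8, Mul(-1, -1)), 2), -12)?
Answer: -12030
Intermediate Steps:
A = 6 (A = Add(Mul(Add(8, 1), 2), -12) = Add(Mul(9, 2), -12) = Add(18, -12) = 6)
Mul(A, -2005) = Mul(6, -2005) = -12030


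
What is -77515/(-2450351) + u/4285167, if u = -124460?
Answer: 27194034545/10500163243617 ≈ 0.0025899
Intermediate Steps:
-77515/(-2450351) + u/4285167 = -77515/(-2450351) - 124460/4285167 = -77515*(-1/2450351) - 124460*1/4285167 = 77515/2450351 - 124460/4285167 = 27194034545/10500163243617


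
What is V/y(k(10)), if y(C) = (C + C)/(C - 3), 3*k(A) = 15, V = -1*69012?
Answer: -69012/5 ≈ -13802.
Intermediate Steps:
V = -69012
k(A) = 5 (k(A) = (1/3)*15 = 5)
y(C) = 2*C/(-3 + C) (y(C) = (2*C)/(-3 + C) = 2*C/(-3 + C))
V/y(k(10)) = -69012/(2*5/(-3 + 5)) = -69012/(2*5/2) = -69012/(2*5*(1/2)) = -69012/5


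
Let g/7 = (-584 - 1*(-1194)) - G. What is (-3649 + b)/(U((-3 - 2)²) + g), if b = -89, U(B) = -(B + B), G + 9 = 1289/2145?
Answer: -4009005/4589006 ≈ -0.87361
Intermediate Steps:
G = -18016/2145 (G = -9 + 1289/2145 = -18016/2145 ≈ -8.3991)
U(B) = -2*B
g = 9285262/2145 (g = 7*((-584 - 1*(-1194)) - 1*(-18016/2145)) = 7*((-584 + 1194) + 18016/2145) = 7*(610 + 18016/2145) = 7*(1326466/2145) = 9285262/2145 ≈ 4328.8)
(-3649 + b)/(U((-3 - 2)²) + g) = (-3649 - 89)/(-2*(-3 - 2)² + 9285262/2145) = -3738/(-2*(-5)² + 9285262/2145) = -3738/(-2*25 + 9285262/2145) = -3738/(-50 + 9285262/2145) = -3738/9178012/2145 = -3738*2145/9178012 = -4009005/4589006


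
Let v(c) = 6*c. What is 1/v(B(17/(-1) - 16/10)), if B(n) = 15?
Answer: 1/90 ≈ 0.011111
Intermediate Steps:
1/v(B(17/(-1) - 16/10)) = 1/(6*15) = 1/90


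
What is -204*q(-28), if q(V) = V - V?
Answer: 0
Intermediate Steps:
q(V) = 0
-204*q(-28) = -204*0 = 0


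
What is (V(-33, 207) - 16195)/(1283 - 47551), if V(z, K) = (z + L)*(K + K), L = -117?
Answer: 78295/46268 ≈ 1.6922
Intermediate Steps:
V(z, K) = 2*K*(-117 + z) (V(z, K) = (z - 117)*(K + K) = (-117 + z)*(2*K) = 2*K*(-117 + z))
(V(-33, 207) - 16195)/(1283 - 47551) = (2*207*(-117 - 33) - 16195)/(1283 - 47551) = (2*207*(-150) - 16195)/(-46268) = (-62100 - 16195)*(-1/46268) = -78295*(-1/46268) = 78295/46268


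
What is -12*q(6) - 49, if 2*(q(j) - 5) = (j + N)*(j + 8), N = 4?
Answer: -949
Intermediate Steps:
q(j) = 5 + (4 + j)*(8 + j)/2 (q(j) = 5 + ((j + 4)*(j + 8))/2 = 5 + ((4 + j)*(8 + j))/2 = 5 + (4 + j)*(8 + j)/2)
-12*q(6) - 49 = -12*(21 + (½)*6² + 6*6) - 49 = -12*(21 + (½)*36 + 36) - 49 = -12*(21 + 18 + 36) - 49 = -12*75 - 49 = -900 - 49 = -949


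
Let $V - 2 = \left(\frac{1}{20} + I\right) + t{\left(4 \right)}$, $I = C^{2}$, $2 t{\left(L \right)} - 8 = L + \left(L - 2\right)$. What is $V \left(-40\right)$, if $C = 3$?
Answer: $-722$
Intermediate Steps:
$t{\left(L \right)} = 3 + L$ ($t{\left(L \right)} = 4 + \frac{L + \left(L - 2\right)}{2} = 4 + \frac{L + \left(-2 + L\right)}{2} = 4 + \frac{-2 + 2 L}{2} = 4 + \left(-1 + L\right) = 3 + L$)
$I = 9$ ($I = 3^{2} = 9$)
$V = \frac{361}{20}$ ($V = 2 + \left(\left(\frac{1}{20} + 9\right) + \left(3 + 4\right)\right) = 2 + \left(\left(\frac{1}{20} + 9\right) + 7\right) = 2 + \left(\frac{181}{20} + 7\right) = 2 + \frac{321}{20} = \frac{361}{20} \approx 18.05$)
$V \left(-40\right) = \frac{361}{20} \left(-40\right) = -722$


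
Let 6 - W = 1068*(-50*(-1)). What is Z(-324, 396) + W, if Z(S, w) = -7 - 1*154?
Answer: -53555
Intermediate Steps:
Z(S, w) = -161 (Z(S, w) = -7 - 154 = -161)
W = -53394 (W = 6 - 1068*(-50*(-1)) = 6 - 1068*50 = 6 - 1*53400 = 6 - 53400 = -53394)
Z(-324, 396) + W = -161 - 53394 = -53555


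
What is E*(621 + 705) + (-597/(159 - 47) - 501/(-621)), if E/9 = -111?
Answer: -30711346891/23184 ≈ -1.3247e+6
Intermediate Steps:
E = -999 (E = 9*(-111) = -999)
E*(621 + 705) + (-597/(159 - 47) - 501/(-621)) = -999*(621 + 705) + (-597/(159 - 47) - 501/(-621)) = -999*1326 + (-597/112 - 501*(-1/621)) = -1324674 + (-597*1/112 + 167/207) = -1324674 + (-597/112 + 167/207) = -1324674 - 104875/23184 = -30711346891/23184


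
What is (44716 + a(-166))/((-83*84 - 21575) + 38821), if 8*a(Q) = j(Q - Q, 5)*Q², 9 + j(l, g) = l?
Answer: 27431/20548 ≈ 1.3350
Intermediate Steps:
j(l, g) = -9 + l
a(Q) = -9*Q²/8 (a(Q) = ((-9 + (Q - Q))*Q²)/8 = ((-9 + 0)*Q²)/8 = (-9*Q²)/8 = -9*Q²/8)
(44716 + a(-166))/((-83*84 - 21575) + 38821) = (44716 - 9/8*(-166)²)/((-83*84 - 21575) + 38821) = (44716 - 9/8*27556)/((-6972 - 21575) + 38821) = (44716 - 62001/2)/(-28547 + 38821) = (27431/2)/10274 = (27431/2)*(1/10274) = 27431/20548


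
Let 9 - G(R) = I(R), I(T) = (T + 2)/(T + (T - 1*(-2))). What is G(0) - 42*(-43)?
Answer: 1814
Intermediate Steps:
I(T) = (2 + T)/(2 + 2*T) (I(T) = (2 + T)/(T + (T + 2)) = (2 + T)/(T + (2 + T)) = (2 + T)/(2 + 2*T))
G(R) = 9 - (2 + R)/(2*(1 + R))
G(0) - 42*(-43) = (16 + 17*0)/(2*(1 + 0)) - 42*(-43) = (½)*(16 + 0)/1 + 1806 = (½)*1*16 + 1806 = 8 + 1806 = 1814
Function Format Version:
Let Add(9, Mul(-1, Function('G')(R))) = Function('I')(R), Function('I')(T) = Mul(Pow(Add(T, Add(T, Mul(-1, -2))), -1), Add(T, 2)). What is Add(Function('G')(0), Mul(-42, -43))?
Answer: 1814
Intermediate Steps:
Function('I')(T) = Mul(Pow(Add(2, Mul(2, T)), -1), Add(2, T)) (Function('I')(T) = Mul(Pow(Add(T, Add(T, 2)), -1), Add(2, T)) = Mul(Pow(Add(T, Add(2, T)), -1), Add(2, T)) = Mul(Pow(Add(2, Mul(2, T)), -1), Add(2, T)))
Function('G')(R) = Add(9, Mul(Rational(-1, 2), Pow(Add(1, R), -1), Add(2, R))) (Function('G')(R) = Add(9, Mul(-1, Mul(Rational(1, 2), Pow(Add(1, R), -1), Add(2, R)))) = Add(9, Mul(Rational(-1, 2), Pow(Add(1, R), -1), Add(2, R))))
Add(Function('G')(0), Mul(-42, -43)) = Add(Mul(Rational(1, 2), Pow(Add(1, 0), -1), Add(16, Mul(17, 0))), Mul(-42, -43)) = Add(Mul(Rational(1, 2), Pow(1, -1), Add(16, 0)), 1806) = Add(Mul(Rational(1, 2), 1, 16), 1806) = Add(8, 1806) = 1814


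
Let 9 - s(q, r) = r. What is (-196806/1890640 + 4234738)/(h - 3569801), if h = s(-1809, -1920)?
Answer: -4003182427757/3372780759040 ≈ -1.1869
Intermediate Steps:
s(q, r) = 9 - r
h = 1929 (h = 9 - 1*(-1920) = 9 + 1920 = 1929)
(-196806/1890640 + 4234738)/(h - 3569801) = (-196806/1890640 + 4234738)/(1929 - 3569801) = (-196806*1/1890640 + 4234738)/(-3567872) = (-98403/945320 + 4234738)*(-1/3567872) = (4003182427757/945320)*(-1/3567872) = -4003182427757/3372780759040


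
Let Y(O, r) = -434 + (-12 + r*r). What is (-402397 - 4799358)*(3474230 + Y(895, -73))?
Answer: -18097493443315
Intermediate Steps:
Y(O, r) = -446 + r² (Y(O, r) = -434 + (-12 + r²) = -446 + r²)
(-402397 - 4799358)*(3474230 + Y(895, -73)) = (-402397 - 4799358)*(3474230 + (-446 + (-73)²)) = -5201755*(3474230 + (-446 + 5329)) = -5201755*(3474230 + 4883) = -5201755*3479113 = -18097493443315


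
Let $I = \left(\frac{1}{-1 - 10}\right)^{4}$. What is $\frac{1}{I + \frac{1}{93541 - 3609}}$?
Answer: $\frac{1316694412}{104573} \approx 12591.0$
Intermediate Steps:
$I = \frac{1}{14641}$ ($I = \left(\frac{1}{-11}\right)^{4} = \left(- \frac{1}{11}\right)^{4} = \frac{1}{14641} \approx 6.8301 \cdot 10^{-5}$)
$\frac{1}{I + \frac{1}{93541 - 3609}} = \frac{1}{\frac{1}{14641} + \frac{1}{93541 - 3609}} = \frac{1}{\frac{1}{14641} + \frac{1}{89932}} = \frac{1}{\frac{104573}{1316694412}} = \frac{1316694412}{104573}$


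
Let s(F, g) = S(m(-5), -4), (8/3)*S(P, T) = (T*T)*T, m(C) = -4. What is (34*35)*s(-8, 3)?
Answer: -28560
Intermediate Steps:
S(P, T) = 3*T³/8 (S(P, T) = 3*((T*T)*T)/8 = 3*(T²*T)/8 = 3*T³/8)
s(F, g) = -24 (s(F, g) = (3/8)*(-4)³ = (3/8)*(-64) = -24)
(34*35)*s(-8, 3) = (34*35)*(-24) = 1190*(-24) = -28560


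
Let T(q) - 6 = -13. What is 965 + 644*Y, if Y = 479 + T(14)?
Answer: 304933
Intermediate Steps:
T(q) = -7 (T(q) = 6 - 13 = -7)
Y = 472 (Y = 479 - 7 = 472)
965 + 644*Y = 965 + 644*472 = 965 + 303968 = 304933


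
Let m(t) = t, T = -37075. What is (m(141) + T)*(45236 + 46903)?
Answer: -3403061826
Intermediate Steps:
(m(141) + T)*(45236 + 46903) = (141 - 37075)*(45236 + 46903) = -36934*92139 = -3403061826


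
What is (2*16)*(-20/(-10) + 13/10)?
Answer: 528/5 ≈ 105.60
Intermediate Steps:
(2*16)*(-20/(-10) + 13/10) = 32*(-20*(-1/10) + 13*(1/10)) = 32*(2 + 13/10) = 32*(33/10) = 528/5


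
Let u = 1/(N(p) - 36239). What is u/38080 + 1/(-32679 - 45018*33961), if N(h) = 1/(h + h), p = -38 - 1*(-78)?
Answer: -1339549487/1213770171135244716 ≈ -1.1036e-9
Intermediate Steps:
p = 40 (p = -38 + 78 = 40)
N(h) = 1/(2*h)
u = -80/2899119 (u = 1/((½)/40 - 36239) = 1/((½)*(1/40) - 36239) = 1/(1/80 - 36239) = 1/(-2899119/80) = -80/2899119 ≈ -2.7595e-5)
u/38080 + 1/(-32679 - 45018*33961) = -80/2899119/38080 + 1/(-32679 - 45018*33961) = -80/2899119*1/38080 + (1/33961)/(-77697) = -1/1379980644 - 1/77697*1/33961 = -1/1379980644 - 1/2638667817 = -1339549487/1213770171135244716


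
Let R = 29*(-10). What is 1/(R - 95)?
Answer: -1/385 ≈ -0.0025974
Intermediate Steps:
R = -290
1/(R - 95) = 1/(-290 - 95) = 1/(-385) = -1/385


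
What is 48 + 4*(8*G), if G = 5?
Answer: 208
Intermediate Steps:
48 + 4*(8*G) = 48 + 4*(8*5) = 48 + 4*40 = 48 + 160 = 208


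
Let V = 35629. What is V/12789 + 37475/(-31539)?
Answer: 214811752/134450757 ≈ 1.5977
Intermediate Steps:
V/12789 + 37475/(-31539) = 35629/12789 + 37475/(-31539) = 35629*(1/12789) + 37475*(-1/31539) = 35629/12789 - 37475/31539 = 214811752/134450757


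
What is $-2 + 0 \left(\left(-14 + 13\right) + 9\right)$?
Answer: $-2$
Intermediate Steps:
$-2 + 0 \left(\left(-14 + 13\right) + 9\right) = -2 + 0 \left(-1 + 9\right) = -2 + 0 \cdot 8 = -2 + 0 = -2$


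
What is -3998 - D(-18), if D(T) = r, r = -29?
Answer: -3969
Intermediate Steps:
D(T) = -29
-3998 - D(-18) = -3998 - 1*(-29) = -3998 + 29 = -3969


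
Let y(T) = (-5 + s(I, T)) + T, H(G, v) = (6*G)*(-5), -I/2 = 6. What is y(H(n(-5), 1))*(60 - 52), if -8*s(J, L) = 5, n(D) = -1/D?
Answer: -93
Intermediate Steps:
I = -12 (I = -2*6 = -12)
s(J, L) = -5/8 (s(J, L) = -⅛*5 = -5/8)
H(G, v) = -30*G
y(T) = -45/8 + T (y(T) = (-5 - 5/8) + T = -45/8 + T)
y(H(n(-5), 1))*(60 - 52) = (-45/8 - (-30)/(-5))*(60 - 52) = (-45/8 - (-30)*(-1)/5)*8 = (-45/8 - 30*⅕)*8 = (-45/8 - 6)*8 = -93/8*8 = -93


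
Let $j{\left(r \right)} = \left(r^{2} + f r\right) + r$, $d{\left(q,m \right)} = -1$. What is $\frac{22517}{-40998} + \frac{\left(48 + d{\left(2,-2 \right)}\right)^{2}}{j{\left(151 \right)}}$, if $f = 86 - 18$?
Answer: $- \frac{328725079}{680976780} \approx -0.48273$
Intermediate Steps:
$f = 68$ ($f = 86 - 18 = 68$)
$j{\left(r \right)} = r^{2} + 69 r$ ($j{\left(r \right)} = \left(r^{2} + 68 r\right) + r = r^{2} + 69 r$)
$\frac{22517}{-40998} + \frac{\left(48 + d{\left(2,-2 \right)}\right)^{2}}{j{\left(151 \right)}} = \frac{22517}{-40998} + \frac{\left(48 - 1\right)^{2}}{151 \left(69 + 151\right)} = 22517 \left(- \frac{1}{40998}\right) + \frac{47^{2}}{151 \cdot 220} = - \frac{22517}{40998} + \frac{2209}{33220} = - \frac{328725079}{680976780}$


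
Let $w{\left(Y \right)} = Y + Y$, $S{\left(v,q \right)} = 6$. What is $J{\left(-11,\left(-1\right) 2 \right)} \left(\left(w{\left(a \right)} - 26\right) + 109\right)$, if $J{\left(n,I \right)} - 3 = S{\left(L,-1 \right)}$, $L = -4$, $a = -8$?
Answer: $603$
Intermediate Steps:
$w{\left(Y \right)} = 2 Y$
$J{\left(n,I \right)} = 9$ ($J{\left(n,I \right)} = 3 + 6 = 9$)
$J{\left(-11,\left(-1\right) 2 \right)} \left(\left(w{\left(a \right)} - 26\right) + 109\right) = 9 \left(\left(2 \left(-8\right) - 26\right) + 109\right) = 9 \left(\left(-16 - 26\right) + 109\right) = 9 \left(-42 + 109\right) = 9 \cdot 67 = 603$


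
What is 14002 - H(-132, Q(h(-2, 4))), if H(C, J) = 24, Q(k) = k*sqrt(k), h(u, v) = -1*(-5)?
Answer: 13978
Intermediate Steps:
h(u, v) = 5
Q(k) = k**(3/2)
14002 - H(-132, Q(h(-2, 4))) = 14002 - 1*24 = 14002 - 24 = 13978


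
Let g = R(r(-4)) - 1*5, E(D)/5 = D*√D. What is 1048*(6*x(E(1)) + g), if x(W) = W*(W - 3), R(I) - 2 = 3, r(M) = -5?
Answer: 62880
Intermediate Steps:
E(D) = 5*D^(3/2) (E(D) = 5*(D*√D) = 5*D^(3/2))
R(I) = 5 (R(I) = 2 + 3 = 5)
x(W) = W*(-3 + W)
g = 0 (g = 5 - 1*5 = 5 - 5 = 0)
1048*(6*x(E(1)) + g) = 1048*(6*((5*1^(3/2))*(-3 + 5*1^(3/2))) + 0) = 1048*(6*((5*1)*(-3 + 5*1)) + 0) = 1048*(6*(5*(-3 + 5)) + 0) = 1048*(6*(5*2) + 0) = 1048*(6*10 + 0) = 1048*(60 + 0) = 1048*60 = 62880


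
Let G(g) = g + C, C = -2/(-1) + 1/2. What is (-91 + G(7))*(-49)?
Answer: 7987/2 ≈ 3993.5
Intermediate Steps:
C = 5/2 (C = -2*(-1) + 1*(½) = 2 + ½ = 5/2 ≈ 2.5000)
G(g) = 5/2 + g (G(g) = g + 5/2 = 5/2 + g)
(-91 + G(7))*(-49) = (-91 + (5/2 + 7))*(-49) = (-91 + 19/2)*(-49) = -163/2*(-49) = 7987/2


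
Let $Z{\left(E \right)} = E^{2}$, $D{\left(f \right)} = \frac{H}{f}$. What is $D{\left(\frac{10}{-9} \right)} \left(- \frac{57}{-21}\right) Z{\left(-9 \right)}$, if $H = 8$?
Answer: $- \frac{55404}{35} \approx -1583.0$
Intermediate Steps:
$D{\left(f \right)} = \frac{8}{f}$
$D{\left(\frac{10}{-9} \right)} \left(- \frac{57}{-21}\right) Z{\left(-9 \right)} = \frac{8}{10 \frac{1}{-9}} \left(- \frac{57}{-21}\right) \left(-9\right)^{2} = \frac{8}{10 \left(- \frac{1}{9}\right)} \left(\left(-57\right) \left(- \frac{1}{21}\right)\right) 81 = \frac{8}{- \frac{10}{9}} \cdot \frac{19}{7} \cdot 81 = 8 \left(- \frac{9}{10}\right) \frac{19}{7} \cdot 81 = \left(- \frac{36}{5}\right) \frac{19}{7} \cdot 81 = \left(- \frac{684}{35}\right) 81 = - \frac{55404}{35}$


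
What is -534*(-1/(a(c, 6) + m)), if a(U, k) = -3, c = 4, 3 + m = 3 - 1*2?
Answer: -534/5 ≈ -106.80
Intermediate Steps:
m = -2 (m = -3 + (3 - 1*2) = -3 + (3 - 2) = -3 + 1 = -2)
-534*(-1/(a(c, 6) + m)) = -534*(-1/(-3 - 2)) = -534/((-5*(-1))) = -534/5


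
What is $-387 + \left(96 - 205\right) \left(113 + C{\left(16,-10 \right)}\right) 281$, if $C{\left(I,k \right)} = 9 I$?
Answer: $-7872040$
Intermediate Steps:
$-387 + \left(96 - 205\right) \left(113 + C{\left(16,-10 \right)}\right) 281 = -387 + \left(96 - 205\right) \left(113 + 9 \cdot 16\right) 281 = -387 + - 109 \left(113 + 144\right) 281 = -387 + \left(-109\right) 257 \cdot 281 = -387 - 7871653 = -7872040$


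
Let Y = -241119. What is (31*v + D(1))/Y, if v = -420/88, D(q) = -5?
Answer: 3365/5304618 ≈ 0.00063435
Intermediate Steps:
v = -105/22 (v = -420*1/88 = -105/22 ≈ -4.7727)
(31*v + D(1))/Y = (31*(-105/22) - 5)/(-241119) = (-3255/22 - 5)*(-1/241119) = -3365/22*(-1/241119) = 3365/5304618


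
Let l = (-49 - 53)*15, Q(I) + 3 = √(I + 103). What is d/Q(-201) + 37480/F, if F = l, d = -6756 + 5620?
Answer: 120388/16371 + 7952*I*√2/107 ≈ 7.3537 + 105.1*I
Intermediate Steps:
d = -1136
Q(I) = -3 + √(103 + I) (Q(I) = -3 + √(I + 103) = -3 + √(103 + I))
l = -1530 (l = -102*15 = -1530)
F = -1530
d/Q(-201) + 37480/F = -1136/(-3 + √(103 - 201)) + 37480/(-1530) = -1136/(-3 + √(-98)) + 37480*(-1/1530) = -1136/(-3 + 7*I*√2) - 3748/153 = -3748/153 - 1136/(-3 + 7*I*√2)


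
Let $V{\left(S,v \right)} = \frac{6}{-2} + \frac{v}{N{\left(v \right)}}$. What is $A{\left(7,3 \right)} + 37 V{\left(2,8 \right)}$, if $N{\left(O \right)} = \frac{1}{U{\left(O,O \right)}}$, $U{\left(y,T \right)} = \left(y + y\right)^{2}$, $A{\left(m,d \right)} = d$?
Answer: $75668$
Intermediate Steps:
$U{\left(y,T \right)} = 4 y^{2}$ ($U{\left(y,T \right)} = \left(2 y\right)^{2} = 4 y^{2}$)
$N{\left(O \right)} = \frac{1}{4 O^{2}}$
$V{\left(S,v \right)} = -3 + 4 v^{3}$ ($V{\left(S,v \right)} = \frac{6}{-2} + \frac{v}{\frac{1}{4} \frac{1}{v^{2}}} = 6 \left(- \frac{1}{2}\right) + v 4 v^{2} = -3 + 4 v^{3}$)
$A{\left(7,3 \right)} + 37 V{\left(2,8 \right)} = 3 + 37 \left(-3 + 4 \cdot 8^{3}\right) = 3 + 37 \left(-3 + 4 \cdot 512\right) = 3 + 37 \left(-3 + 2048\right) = 3 + 37 \cdot 2045 = 3 + 75665 = 75668$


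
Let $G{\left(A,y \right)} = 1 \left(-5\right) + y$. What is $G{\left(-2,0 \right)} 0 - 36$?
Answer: $-36$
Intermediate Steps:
$G{\left(A,y \right)} = -5 + y$
$G{\left(-2,0 \right)} 0 - 36 = \left(-5 + 0\right) 0 - 36 = \left(-5\right) 0 - 36 = 0 - 36 = -36$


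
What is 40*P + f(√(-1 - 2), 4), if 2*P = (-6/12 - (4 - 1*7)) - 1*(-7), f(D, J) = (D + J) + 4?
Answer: 198 + I*√3 ≈ 198.0 + 1.732*I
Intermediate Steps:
f(D, J) = 4 + D + J
P = 19/4 (P = ((-6/12 - (4 - 1*7)) - 1*(-7))/2 = ((-6*1/12 - (4 - 7)) + 7)/2 = ((-½ - 1*(-3)) + 7)/2 = ((-½ + 3) + 7)/2 = (5/2 + 7)/2 = (½)*(19/2) = 19/4 ≈ 4.7500)
40*P + f(√(-1 - 2), 4) = 40*(19/4) + (4 + √(-1 - 2) + 4) = 190 + (4 + √(-3) + 4) = 190 + (4 + I*√3 + 4) = 190 + (8 + I*√3) = 198 + I*√3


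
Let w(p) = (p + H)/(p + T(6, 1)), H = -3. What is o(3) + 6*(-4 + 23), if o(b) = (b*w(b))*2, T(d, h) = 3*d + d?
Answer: 114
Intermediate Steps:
T(d, h) = 4*d
w(p) = (-3 + p)/(24 + p) (w(p) = (p - 3)/(p + 4*6) = (-3 + p)/(p + 24) = (-3 + p)/(24 + p))
o(b) = 2*b*(-3 + b)/(24 + b) (o(b) = (b*((-3 + b)/(24 + b)))*2 = (b*(-3 + b)/(24 + b))*2 = 2*b*(-3 + b)/(24 + b))
o(3) + 6*(-4 + 23) = 2*3*(-3 + 3)/(24 + 3) + 6*(-4 + 23) = 2*3*0/27 + 6*19 = 2*3*(1/27)*0 + 114 = 0 + 114 = 114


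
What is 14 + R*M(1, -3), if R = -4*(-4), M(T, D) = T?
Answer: 30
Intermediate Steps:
R = 16
14 + R*M(1, -3) = 14 + 16*1 = 14 + 16 = 30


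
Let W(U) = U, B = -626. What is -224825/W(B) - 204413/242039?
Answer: 54288455637/151516414 ≈ 358.30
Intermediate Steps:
-224825/W(B) - 204413/242039 = -224825/(-626) - 204413/242039 = -224825*(-1/626) - 204413*1/242039 = 224825/626 - 204413/242039 = 54288455637/151516414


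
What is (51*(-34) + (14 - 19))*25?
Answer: -43475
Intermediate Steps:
(51*(-34) + (14 - 19))*25 = (-1734 - 5)*25 = -1739*25 = -43475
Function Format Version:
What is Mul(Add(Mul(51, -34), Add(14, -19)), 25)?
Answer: -43475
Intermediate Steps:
Mul(Add(Mul(51, -34), Add(14, -19)), 25) = Mul(Add(-1734, -5), 25) = Mul(-1739, 25) = -43475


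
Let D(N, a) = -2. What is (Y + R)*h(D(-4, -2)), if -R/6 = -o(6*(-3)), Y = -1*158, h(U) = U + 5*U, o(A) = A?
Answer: 3192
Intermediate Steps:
h(U) = 6*U
Y = -158
R = -108 (R = -(-6)*6*(-3) = -(-6)*(-18) = -6*18 = -108)
(Y + R)*h(D(-4, -2)) = (-158 - 108)*(6*(-2)) = -266*(-12) = 3192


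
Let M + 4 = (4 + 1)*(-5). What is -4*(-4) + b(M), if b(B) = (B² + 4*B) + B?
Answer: 712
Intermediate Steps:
M = -29 (M = -4 + (4 + 1)*(-5) = -4 + 5*(-5) = -4 - 25 = -29)
b(B) = B² + 5*B
-4*(-4) + b(M) = -4*(-4) - 29*(5 - 29) = 16 - 29*(-24) = 16 + 696 = 712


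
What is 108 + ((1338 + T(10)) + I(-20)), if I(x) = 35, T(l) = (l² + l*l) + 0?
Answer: 1681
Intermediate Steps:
T(l) = 2*l² (T(l) = (l² + l²) + 0 = 2*l² + 0 = 2*l²)
108 + ((1338 + T(10)) + I(-20)) = 108 + ((1338 + 2*10²) + 35) = 108 + ((1338 + 2*100) + 35) = 108 + ((1338 + 200) + 35) = 108 + (1538 + 35) = 108 + 1573 = 1681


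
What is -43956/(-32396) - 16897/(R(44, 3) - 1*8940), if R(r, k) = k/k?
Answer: 33582782/10342423 ≈ 3.2471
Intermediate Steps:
R(r, k) = 1
-43956/(-32396) - 16897/(R(44, 3) - 1*8940) = -43956/(-32396) - 16897/(1 - 1*8940) = -43956*(-1/32396) - 16897/(1 - 8940) = 10989/8099 - 16897/(-8939) = 10989/8099 - 16897*(-1/8939) = 10989/8099 + 16897/8939 = 33582782/10342423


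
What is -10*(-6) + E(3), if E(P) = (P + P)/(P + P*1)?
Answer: 61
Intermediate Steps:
E(P) = 1 (E(P) = (2*P)/(P + P) = (2*P)/((2*P)) = (2*P)*(1/(2*P)) = 1)
-10*(-6) + E(3) = -10*(-6) + 1 = 60 + 1 = 61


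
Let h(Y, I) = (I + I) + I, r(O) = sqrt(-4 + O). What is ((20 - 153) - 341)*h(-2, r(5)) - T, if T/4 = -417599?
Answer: 1668974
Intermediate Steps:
T = -1670396 (T = 4*(-417599) = -1670396)
h(Y, I) = 3*I (h(Y, I) = 2*I + I = 3*I)
((20 - 153) - 341)*h(-2, r(5)) - T = ((20 - 153) - 341)*(3*sqrt(-4 + 5)) - 1*(-1670396) = (-133 - 341)*(3*sqrt(1)) + 1670396 = -1422 + 1670396 = 1668974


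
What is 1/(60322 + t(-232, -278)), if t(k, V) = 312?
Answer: 1/60634 ≈ 1.6492e-5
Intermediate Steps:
1/(60322 + t(-232, -278)) = 1/(60322 + 312) = 1/60634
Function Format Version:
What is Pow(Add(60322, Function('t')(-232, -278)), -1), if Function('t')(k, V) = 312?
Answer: Rational(1, 60634) ≈ 1.6492e-5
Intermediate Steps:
Pow(Add(60322, Function('t')(-232, -278)), -1) = Pow(Add(60322, 312), -1) = Pow(60634, -1) = Rational(1, 60634)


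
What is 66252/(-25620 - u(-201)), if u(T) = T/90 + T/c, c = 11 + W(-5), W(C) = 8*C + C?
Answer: -8447130/3267019 ≈ -2.5856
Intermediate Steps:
W(C) = 9*C
c = -34 (c = 11 + 9*(-5) = 11 - 45 = -34)
u(T) = -14*T/765 (u(T) = T/90 + T/(-34) = T*(1/90) + T*(-1/34) = T/90 - T/34 = -14*T/765)
66252/(-25620 - u(-201)) = 66252/(-25620 - (-14)*(-201)/765) = 66252/(-25620 - 1*938/255) = 66252/(-25620 - 938/255) = 66252/(-6534038/255) = 66252*(-255/6534038) = -8447130/3267019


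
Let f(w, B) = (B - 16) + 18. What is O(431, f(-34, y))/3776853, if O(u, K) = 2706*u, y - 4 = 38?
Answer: 902/2921 ≈ 0.30880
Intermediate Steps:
y = 42 (y = 4 + 38 = 42)
f(w, B) = 2 + B (f(w, B) = (-16 + B) + 18 = 2 + B)
O(431, f(-34, y))/3776853 = (2706*431)/3776853 = 1166286*(1/3776853) = 902/2921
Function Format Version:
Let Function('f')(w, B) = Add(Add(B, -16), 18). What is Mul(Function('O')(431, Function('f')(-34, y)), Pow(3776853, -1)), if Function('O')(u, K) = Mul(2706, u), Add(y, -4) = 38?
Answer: Rational(902, 2921) ≈ 0.30880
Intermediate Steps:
y = 42 (y = Add(4, 38) = 42)
Function('f')(w, B) = Add(2, B) (Function('f')(w, B) = Add(Add(-16, B), 18) = Add(2, B))
Mul(Function('O')(431, Function('f')(-34, y)), Pow(3776853, -1)) = Mul(Mul(2706, 431), Pow(3776853, -1)) = Mul(1166286, Rational(1, 3776853)) = Rational(902, 2921)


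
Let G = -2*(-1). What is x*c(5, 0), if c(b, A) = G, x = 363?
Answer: 726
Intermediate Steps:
G = 2
c(b, A) = 2
x*c(5, 0) = 363*2 = 726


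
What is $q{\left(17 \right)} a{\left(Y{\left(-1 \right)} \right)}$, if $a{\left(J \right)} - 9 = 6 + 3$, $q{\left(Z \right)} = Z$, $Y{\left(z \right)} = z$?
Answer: $306$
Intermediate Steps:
$a{\left(J \right)} = 18$ ($a{\left(J \right)} = 9 + \left(6 + 3\right) = 9 + 9 = 18$)
$q{\left(17 \right)} a{\left(Y{\left(-1 \right)} \right)} = 17 \cdot 18 = 306$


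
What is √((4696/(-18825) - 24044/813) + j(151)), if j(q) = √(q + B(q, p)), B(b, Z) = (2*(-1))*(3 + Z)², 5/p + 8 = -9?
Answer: √(-8972849872168212 + 17697725886825*√39407)/17345355 ≈ 4.2599*I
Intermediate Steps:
p = -5/17 (p = 5/(-8 - 9) = 5/(-17) = 5*(-1/17) = -5/17 ≈ -0.29412)
B(b, Z) = -2*(3 + Z)²
j(q) = √(-4232/289 + q) (j(q) = √(q - 2*(3 - 5/17)²) = √(q - 2*(46/17)²) = √(q - 2*2116/289) = √(q - 4232/289) = √(-4232/289 + q))
√((4696/(-18825) - 24044/813) + j(151)) = √((4696/(-18825) - 24044/813) + √(-4232 + 289*151)/17) = √((4696*(-1/18825) - 24044*1/813) + √(-4232 + 43639)/17) = √((-4696/18825 - 24044/813) + √39407/17) = √(-152148716/5101575 + √39407/17)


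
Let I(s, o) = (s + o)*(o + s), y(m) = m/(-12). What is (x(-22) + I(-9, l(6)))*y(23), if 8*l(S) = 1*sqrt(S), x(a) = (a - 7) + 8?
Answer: -14743/128 + 69*sqrt(6)/16 ≈ -104.62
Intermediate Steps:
y(m) = -m/12 (y(m) = m*(-1/12) = -m/12)
x(a) = 1 + a (x(a) = (-7 + a) + 8 = 1 + a)
l(S) = sqrt(S)/8 (l(S) = (1*sqrt(S))/8 = sqrt(S)/8)
I(s, o) = (o + s)**2 (I(s, o) = (o + s)*(o + s) = (o + s)**2)
(x(-22) + I(-9, l(6)))*y(23) = ((1 - 22) + (sqrt(6)/8 - 9)**2)*(-1/12*23) = (-21 + (-9 + sqrt(6)/8)**2)*(-23/12) = 161/4 - 23*(-9 + sqrt(6)/8)**2/12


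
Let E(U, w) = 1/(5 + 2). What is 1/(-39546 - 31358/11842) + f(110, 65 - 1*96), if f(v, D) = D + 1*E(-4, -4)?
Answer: -50580231167/1639172815 ≈ -30.857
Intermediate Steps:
E(U, w) = 1/7
f(v, D) = 1/7 + D (f(v, D) = D + 1*(1/7) = D + 1/7 = 1/7 + D)
1/(-39546 - 31358/11842) + f(110, 65 - 1*96) = 1/(-39546 - 31358/11842) + (1/7 + (65 - 1*96)) = 1/(-39546 - 31358*1/11842) + (1/7 + (65 - 96)) = 1/(-39546 - 15679/5921) + (1/7 - 31) = 1/(-234167545/5921) - 216/7 = -5921/234167545 - 216/7 = -50580231167/1639172815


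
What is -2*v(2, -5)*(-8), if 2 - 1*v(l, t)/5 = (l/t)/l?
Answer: 176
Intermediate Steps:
v(l, t) = 10 - 5/t (v(l, t) = 10 - 5*l/t/l = 10 - 5/t)
-2*v(2, -5)*(-8) = -2*(10 - 5/(-5))*(-8) = -2*(10 - 5*(-⅕))*(-8) = -2*(10 + 1)*(-8) = -2*11*(-8) = -22*(-8) = 176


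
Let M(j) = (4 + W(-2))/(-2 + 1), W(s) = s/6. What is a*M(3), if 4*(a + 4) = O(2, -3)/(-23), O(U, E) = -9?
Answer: 3949/276 ≈ 14.308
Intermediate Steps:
W(s) = s/6 (W(s) = s*(1/6) = s/6)
M(j) = -11/3 (M(j) = (4 + (1/6)*(-2))/(-2 + 1) = (4 - 1/3)/(-1) = (11/3)*(-1) = -11/3)
a = -359/92 (a = -4 + (-9/(-23))/4 = -4 + (-9*(-1/23))/4 = -4 + (1/4)*(9/23) = -4 + 9/92 = -359/92 ≈ -3.9022)
a*M(3) = -359/92*(-11/3) = 3949/276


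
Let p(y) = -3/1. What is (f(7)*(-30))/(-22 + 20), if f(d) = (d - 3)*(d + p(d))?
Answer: 240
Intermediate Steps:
p(y) = -3 (p(y) = -3*1 = -3)
f(d) = (-3 + d)² (f(d) = (d - 3)*(d - 3) = (-3 + d)*(-3 + d) = (-3 + d)²)
(f(7)*(-30))/(-22 + 20) = ((9 + 7² - 6*7)*(-30))/(-22 + 20) = ((9 + 49 - 42)*(-30))/(-2) = (16*(-30))*(-½) = -480*(-½) = 240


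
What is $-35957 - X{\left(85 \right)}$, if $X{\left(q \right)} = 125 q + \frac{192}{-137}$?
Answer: $- \frac{6381542}{137} \approx -46581.0$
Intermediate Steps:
$X{\left(q \right)} = - \frac{192}{137} + 125 q$ ($X{\left(q \right)} = 125 q + 192 \left(- \frac{1}{137}\right) = 125 q - \frac{192}{137} = - \frac{192}{137} + 125 q$)
$-35957 - X{\left(85 \right)} = -35957 - \left(- \frac{192}{137} + 125 \cdot 85\right) = -35957 - \left(- \frac{192}{137} + 10625\right) = -35957 - \frac{1455433}{137} = - \frac{6381542}{137}$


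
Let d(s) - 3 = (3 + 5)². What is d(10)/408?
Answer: 67/408 ≈ 0.16422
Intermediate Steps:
d(s) = 67 (d(s) = 3 + (3 + 5)² = 3 + 8² = 3 + 64 = 67)
d(10)/408 = 67/408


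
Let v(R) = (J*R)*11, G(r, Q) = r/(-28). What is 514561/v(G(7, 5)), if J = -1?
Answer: 2058244/11 ≈ 1.8711e+5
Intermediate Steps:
G(r, Q) = -r/28 (G(r, Q) = r*(-1/28) = -r/28)
v(R) = -11*R (v(R) = -R*11 = -11*R)
514561/v(G(7, 5)) = 514561/((-(-11)*7/28)) = 514561/((-11*(-1/4))) = 514561/(11/4) = 514561*(4/11) = 2058244/11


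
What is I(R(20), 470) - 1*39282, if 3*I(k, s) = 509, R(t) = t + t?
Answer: -117337/3 ≈ -39112.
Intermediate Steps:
R(t) = 2*t
I(k, s) = 509/3 (I(k, s) = (1/3)*509 = 509/3)
I(R(20), 470) - 1*39282 = 509/3 - 1*39282 = 509/3 - 39282 = -117337/3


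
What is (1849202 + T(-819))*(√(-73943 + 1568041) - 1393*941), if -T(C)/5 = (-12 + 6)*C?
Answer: -2391751345816 + 1824632*√1494098 ≈ -2.3895e+12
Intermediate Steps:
T(C) = 30*C (T(C) = -5*(-12 + 6)*C = -(-30)*C = 30*C)
(1849202 + T(-819))*(√(-73943 + 1568041) - 1393*941) = (1849202 + 30*(-819))*(√(-73943 + 1568041) - 1393*941) = (1849202 - 24570)*(√1494098 - 1310813) = 1824632*(-1310813 + √1494098) = -2391751345816 + 1824632*√1494098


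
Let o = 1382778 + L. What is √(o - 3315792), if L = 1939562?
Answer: 2*√1637 ≈ 80.920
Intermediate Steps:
o = 3322340 (o = 1382778 + 1939562 = 3322340)
√(o - 3315792) = √(3322340 - 3315792) = √6548 = 2*√1637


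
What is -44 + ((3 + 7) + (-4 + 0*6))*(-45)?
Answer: -314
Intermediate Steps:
-44 + ((3 + 7) + (-4 + 0*6))*(-45) = -44 + (10 + (-4 + 0))*(-45) = -44 + (10 - 4)*(-45) = -44 + 6*(-45) = -44 - 270 = -314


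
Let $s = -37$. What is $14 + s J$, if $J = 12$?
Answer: $-430$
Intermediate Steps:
$14 + s J = 14 - 444 = -430$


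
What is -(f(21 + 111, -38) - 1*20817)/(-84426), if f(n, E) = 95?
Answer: -10361/42213 ≈ -0.24545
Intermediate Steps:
-(f(21 + 111, -38) - 1*20817)/(-84426) = -(95 - 1*20817)/(-84426) = -(95 - 20817)*(-1)/84426 = -(-20722)*(-1)/84426 = -1*10361/42213 = -10361/42213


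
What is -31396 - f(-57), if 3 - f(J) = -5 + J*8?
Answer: -31860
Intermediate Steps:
f(J) = 8 - 8*J (f(J) = 3 - (-5 + J*8) = 3 - (-5 + 8*J) = 3 + (5 - 8*J) = 8 - 8*J)
-31396 - f(-57) = -31396 - (8 - 8*(-57)) = -31396 - (8 + 456) = -31396 - 1*464 = -31396 - 464 = -31860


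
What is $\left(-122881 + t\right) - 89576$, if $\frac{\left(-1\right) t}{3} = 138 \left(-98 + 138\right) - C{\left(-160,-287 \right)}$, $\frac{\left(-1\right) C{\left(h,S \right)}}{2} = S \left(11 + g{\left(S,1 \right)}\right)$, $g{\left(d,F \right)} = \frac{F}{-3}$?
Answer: $-210649$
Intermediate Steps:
$g{\left(d,F \right)} = - \frac{F}{3}$ ($g{\left(d,F \right)} = F \left(- \frac{1}{3}\right) = - \frac{F}{3}$)
$C{\left(h,S \right)} = - \frac{64 S}{3}$ ($C{\left(h,S \right)} = - 2 S \left(11 - \frac{1}{3}\right) = - 2 S \frac{32}{3} = - 2 \frac{32 S}{3} = - \frac{64 S}{3}$)
$t = 1808$ ($t = - 3 \left(138 \left(-98 + 138\right) - \left(- \frac{64}{3}\right) \left(-287\right)\right) = - 3 \left(138 \cdot 40 - \frac{18368}{3}\right) = - 3 \left(5520 - \frac{18368}{3}\right) = \left(-3\right) \left(- \frac{1808}{3}\right) = 1808$)
$\left(-122881 + t\right) - 89576 = \left(-122881 + 1808\right) - 89576 = -121073 - 89576 = -210649$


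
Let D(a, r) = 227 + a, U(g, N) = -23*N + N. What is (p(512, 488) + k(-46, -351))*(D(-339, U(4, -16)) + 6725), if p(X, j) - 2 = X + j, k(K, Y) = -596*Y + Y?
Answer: 1387718211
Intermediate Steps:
k(K, Y) = -595*Y
U(g, N) = -22*N
p(X, j) = 2 + X + j (p(X, j) = 2 + (X + j) = 2 + X + j)
(p(512, 488) + k(-46, -351))*(D(-339, U(4, -16)) + 6725) = ((2 + 512 + 488) - 595*(-351))*((227 - 339) + 6725) = (1002 + 208845)*(-112 + 6725) = 209847*6613 = 1387718211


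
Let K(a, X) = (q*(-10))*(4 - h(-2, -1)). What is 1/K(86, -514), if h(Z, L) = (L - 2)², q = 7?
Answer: 1/350 ≈ 0.0028571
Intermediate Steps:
h(Z, L) = (-2 + L)²
K(a, X) = 350 (K(a, X) = (7*(-10))*(4 - (-2 - 1)²) = -70*(4 - 1*(-3)²) = -70*(4 - 1*9) = -70*(4 - 9) = -70*(-5) = 350)
1/K(86, -514) = 1/350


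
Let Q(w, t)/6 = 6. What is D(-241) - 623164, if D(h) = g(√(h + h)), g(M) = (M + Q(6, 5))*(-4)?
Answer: -623308 - 4*I*√482 ≈ -6.2331e+5 - 87.818*I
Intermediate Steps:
Q(w, t) = 36 (Q(w, t) = 6*6 = 36)
g(M) = -144 - 4*M (g(M) = (M + 36)*(-4) = (36 + M)*(-4) = -144 - 4*M)
D(h) = -144 - 4*√2*√h (D(h) = -144 - 4*√(h + h) = -144 - 4*√2*√h)
D(-241) - 623164 = (-144 - 4*√2*√(-241)) - 623164 = (-144 - 4*√2*I*√241) - 623164 = (-144 - 4*I*√482) - 623164 = -623308 - 4*I*√482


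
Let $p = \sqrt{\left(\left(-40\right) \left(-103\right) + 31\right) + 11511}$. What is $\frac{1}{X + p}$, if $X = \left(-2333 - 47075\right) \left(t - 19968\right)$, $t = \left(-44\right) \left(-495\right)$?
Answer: $- \frac{44763648}{4007568364527977} - \frac{\sqrt{15662}}{8015136729055954} \approx -1.117 \cdot 10^{-8}$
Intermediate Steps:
$t = 21780$
$p = \sqrt{15662}$ ($p = \sqrt{\left(4120 + 31\right) + 11511} = \sqrt{4151 + 11511} = \sqrt{15662} \approx 125.15$)
$X = -89527296$ ($X = \left(-2333 - 47075\right) \left(21780 - 19968\right) = \left(-49408\right) 1812 = -89527296$)
$\frac{1}{X + p} = \frac{1}{-89527296 + \sqrt{15662}}$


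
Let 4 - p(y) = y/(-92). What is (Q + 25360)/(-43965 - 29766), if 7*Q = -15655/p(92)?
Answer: -174389/516117 ≈ -0.33789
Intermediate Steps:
p(y) = 4 + y/92 (p(y) = 4 - y/(-92) = 4 - y*(-1)/92 = 4 - (-1)*y/92 = 4 + y/92)
Q = -3131/7 (Q = (-15655/(4 + (1/92)*92))/7 = (-15655/(4 + 1))/7 = (-15655/5)/7 = (-15655*⅕)/7 = (⅐)*(-3131) = -3131/7 ≈ -447.29)
(Q + 25360)/(-43965 - 29766) = (-3131/7 + 25360)/(-43965 - 29766) = (174389/7)/(-73731) = (174389/7)*(-1/73731) = -174389/516117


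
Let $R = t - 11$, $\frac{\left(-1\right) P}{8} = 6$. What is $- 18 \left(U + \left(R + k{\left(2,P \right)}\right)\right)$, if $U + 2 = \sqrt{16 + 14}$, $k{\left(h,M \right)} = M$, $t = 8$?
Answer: $954 - 18 \sqrt{30} \approx 855.41$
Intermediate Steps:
$P = -48$ ($P = \left(-8\right) 6 = -48$)
$R = -3$ ($R = 8 - 11 = -3$)
$U = -2 + \sqrt{30}$ ($U = -2 + \sqrt{16 + 14} = -2 + \sqrt{30} \approx 3.4772$)
$- 18 \left(U + \left(R + k{\left(2,P \right)}\right)\right) = - 18 \left(\left(-2 + \sqrt{30}\right) - 51\right) = - 18 \left(-53 + \sqrt{30}\right) = 954 - 18 \sqrt{30}$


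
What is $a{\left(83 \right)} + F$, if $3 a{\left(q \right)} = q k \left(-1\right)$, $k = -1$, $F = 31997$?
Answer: $\frac{96074}{3} \approx 32025.0$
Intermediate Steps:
$a{\left(q \right)} = \frac{q}{3}$ ($a{\left(q \right)} = \frac{q \left(-1\right) \left(-1\right)}{3} = \frac{- q \left(-1\right)}{3} = \frac{q}{3}$)
$a{\left(83 \right)} + F = \frac{1}{3} \cdot 83 + 31997 = \frac{83}{3} + 31997 = \frac{96074}{3}$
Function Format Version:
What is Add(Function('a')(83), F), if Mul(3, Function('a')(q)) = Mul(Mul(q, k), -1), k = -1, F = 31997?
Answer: Rational(96074, 3) ≈ 32025.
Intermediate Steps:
Function('a')(q) = Mul(Rational(1, 3), q) (Function('a')(q) = Mul(Rational(1, 3), Mul(Mul(q, -1), -1)) = Mul(Rational(1, 3), Mul(Mul(-1, q), -1)) = Mul(Rational(1, 3), q))
Add(Function('a')(83), F) = Add(Mul(Rational(1, 3), 83), 31997) = Add(Rational(83, 3), 31997) = Rational(96074, 3)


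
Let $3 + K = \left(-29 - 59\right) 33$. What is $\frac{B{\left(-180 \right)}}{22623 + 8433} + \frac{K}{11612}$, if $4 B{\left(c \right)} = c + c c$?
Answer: $\frac{271239}{30051856} \approx 0.0090257$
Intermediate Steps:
$K = -2907$ ($K = -3 + \left(-29 - 59\right) 33 = -3 - 2904 = -2907$)
$B{\left(c \right)} = \frac{c}{4} + \frac{c^{2}}{4}$ ($B{\left(c \right)} = \frac{c + c c}{4} = \frac{c + c^{2}}{4} = \frac{c}{4} + \frac{c^{2}}{4}$)
$\frac{B{\left(-180 \right)}}{22623 + 8433} + \frac{K}{11612} = \frac{\frac{1}{4} \left(-180\right) \left(1 - 180\right)}{22623 + 8433} - \frac{2907}{11612} = \frac{\frac{1}{4} \left(-180\right) \left(-179\right)}{31056} - \frac{2907}{11612} = 8055 \cdot \frac{1}{31056} - \frac{2907}{11612} = \frac{2685}{10352} - \frac{2907}{11612} = \frac{271239}{30051856}$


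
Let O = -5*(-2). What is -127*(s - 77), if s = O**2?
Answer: -2921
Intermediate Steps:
O = 10
s = 100 (s = 10**2 = 100)
-127*(s - 77) = -127*(100 - 77) = -127*23 = -2921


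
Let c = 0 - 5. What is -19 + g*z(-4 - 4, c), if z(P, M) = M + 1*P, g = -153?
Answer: 1970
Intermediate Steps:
c = -5
z(P, M) = M + P
-19 + g*z(-4 - 4, c) = -19 - 153*(-5 + (-4 - 4)) = -19 - 153*(-5 - 8) = -19 - 153*(-13) = -19 + 1989 = 1970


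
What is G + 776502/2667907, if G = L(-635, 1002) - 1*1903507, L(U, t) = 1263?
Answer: -5075009306806/2667907 ≈ -1.9022e+6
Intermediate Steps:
G = -1902244 (G = 1263 - 1*1903507 = 1263 - 1903507 = -1902244)
G + 776502/2667907 = -1902244 + 776502/2667907 = -5075009306806/2667907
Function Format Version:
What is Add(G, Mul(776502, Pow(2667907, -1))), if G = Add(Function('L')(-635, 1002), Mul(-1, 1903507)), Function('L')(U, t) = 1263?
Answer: Rational(-5075009306806, 2667907) ≈ -1.9022e+6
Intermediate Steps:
G = -1902244 (G = Add(1263, Mul(-1, 1903507)) = Add(1263, -1903507) = -1902244)
Add(G, Mul(776502, Pow(2667907, -1))) = Add(-1902244, Mul(776502, Pow(2667907, -1))) = Add(-1902244, Mul(776502, Rational(1, 2667907))) = Add(-1902244, Rational(776502, 2667907)) = Rational(-5075009306806, 2667907)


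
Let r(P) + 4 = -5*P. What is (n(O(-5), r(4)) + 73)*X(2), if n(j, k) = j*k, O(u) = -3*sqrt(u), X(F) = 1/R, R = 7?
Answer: 73/7 + 72*I*sqrt(5)/7 ≈ 10.429 + 23.0*I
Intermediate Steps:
r(P) = -4 - 5*P
X(F) = 1/7
(n(O(-5), r(4)) + 73)*X(2) = ((-3*I*sqrt(5))*(-4 - 5*4) + 73)*(1/7) = ((-3*I*sqrt(5))*(-4 - 20) + 73)*(1/7) = (-3*I*sqrt(5)*(-24) + 73)*(1/7) = (72*I*sqrt(5) + 73)*(1/7) = (73 + 72*I*sqrt(5))*(1/7) = 73/7 + 72*I*sqrt(5)/7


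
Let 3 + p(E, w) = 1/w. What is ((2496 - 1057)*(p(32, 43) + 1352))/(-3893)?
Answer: -83473512/167399 ≈ -498.65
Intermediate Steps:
p(E, w) = -3 + 1/w
((2496 - 1057)*(p(32, 43) + 1352))/(-3893) = ((2496 - 1057)*((-3 + 1/43) + 1352))/(-3893) = (1439*((-3 + 1/43) + 1352))*(-1/3893) = (1439*(-128/43 + 1352))*(-1/3893) = (1439*(58008/43))*(-1/3893) = (83473512/43)*(-1/3893) = -83473512/167399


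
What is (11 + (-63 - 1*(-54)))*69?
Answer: 138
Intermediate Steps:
(11 + (-63 - 1*(-54)))*69 = (11 + (-63 + 54))*69 = (11 - 9)*69 = 2*69 = 138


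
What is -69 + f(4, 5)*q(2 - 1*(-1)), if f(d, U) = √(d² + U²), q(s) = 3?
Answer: -69 + 3*√41 ≈ -49.791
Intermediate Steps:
f(d, U) = √(U² + d²)
-69 + f(4, 5)*q(2 - 1*(-1)) = -69 + √(5² + 4²)*3 = -69 + √(25 + 16)*3 = -69 + √41*3 = -69 + 3*√41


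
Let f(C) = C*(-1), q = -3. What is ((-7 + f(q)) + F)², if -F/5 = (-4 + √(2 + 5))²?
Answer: 25361 - 9520*√7 ≈ 173.45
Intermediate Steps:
f(C) = -C
F = -5*(-4 + √7)² (F = -5*(-4 + √(2 + 5))² = -5*(-4 + √7)² ≈ -9.1700)
((-7 + f(q)) + F)² = ((-7 - 1*(-3)) + (-115 + 40*√7))² = ((-7 + 3) + (-115 + 40*√7))² = (-4 + (-115 + 40*√7))² = (-119 + 40*√7)²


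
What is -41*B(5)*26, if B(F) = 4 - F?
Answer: 1066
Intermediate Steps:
-41*B(5)*26 = -41*(4 - 1*5)*26 = -41*(4 - 5)*26 = -41*(-1)*26 = 41*26 = 1066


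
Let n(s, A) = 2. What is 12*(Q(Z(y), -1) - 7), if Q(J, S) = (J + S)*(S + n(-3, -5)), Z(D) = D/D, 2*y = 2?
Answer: -84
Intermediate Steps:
y = 1 (y = (1/2)*2 = 1)
Z(D) = 1
Q(J, S) = (2 + S)*(J + S) (Q(J, S) = (J + S)*(S + 2) = (J + S)*(2 + S) = (2 + S)*(J + S))
12*(Q(Z(y), -1) - 7) = 12*(((-1)**2 + 2*1 + 2*(-1) + 1*(-1)) - 7) = 12*((1 + 2 - 2 - 1) - 7) = 12*(0 - 7) = 12*(-7) = -84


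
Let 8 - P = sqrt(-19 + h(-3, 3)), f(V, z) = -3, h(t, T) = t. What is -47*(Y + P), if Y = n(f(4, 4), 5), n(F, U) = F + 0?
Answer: -235 + 47*I*sqrt(22) ≈ -235.0 + 220.45*I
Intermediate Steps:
n(F, U) = F
Y = -3
P = 8 - I*sqrt(22) (P = 8 - sqrt(-19 - 3) = 8 - sqrt(-22) = 8 - I*sqrt(22) ≈ 8.0 - 4.6904*I)
-47*(Y + P) = -47*(-3 + (8 - I*sqrt(22))) = -47*(5 - I*sqrt(22)) = -235 + 47*I*sqrt(22)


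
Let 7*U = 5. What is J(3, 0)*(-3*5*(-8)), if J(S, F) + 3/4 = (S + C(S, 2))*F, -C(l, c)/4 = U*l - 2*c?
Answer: -90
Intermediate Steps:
U = 5/7 (U = (⅐)*5 = 5/7 ≈ 0.71429)
C(l, c) = 8*c - 20*l/7 (C(l, c) = -4*(5*l/7 - 2*c) = -4*(-2*c + 5*l/7) = 8*c - 20*l/7)
J(S, F) = -¾ + F*(16 - 13*S/7) (J(S, F) = -¾ + (S + (8*2 - 20*S/7))*F = -¾ + (S + (16 - 20*S/7))*F = -¾ + (16 - 13*S/7)*F = -¾ + F*(16 - 13*S/7))
J(3, 0)*(-3*5*(-8)) = (-¾ + 16*0 - 13/7*0*3)*(-3*5*(-8)) = (-¾ + 0 + 0)*(-15*(-8)) = -¾*120 = -90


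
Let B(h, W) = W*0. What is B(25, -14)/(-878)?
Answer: 0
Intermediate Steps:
B(h, W) = 0
B(25, -14)/(-878) = 0/(-878) = 0*(-1/878) = 0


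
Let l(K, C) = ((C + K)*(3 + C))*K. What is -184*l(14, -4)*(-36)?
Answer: -927360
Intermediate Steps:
l(K, C) = K*(3 + C)*(C + K) (l(K, C) = ((3 + C)*(C + K))*K = K*(3 + C)*(C + K))
-184*l(14, -4)*(-36) = -2576*((-4)² + 3*(-4) + 3*14 - 4*14)*(-36) = -2576*(16 - 12 + 42 - 56)*(-36) = -2576*(-10)*(-36) = -184*(-140)*(-36) = 25760*(-36) = -927360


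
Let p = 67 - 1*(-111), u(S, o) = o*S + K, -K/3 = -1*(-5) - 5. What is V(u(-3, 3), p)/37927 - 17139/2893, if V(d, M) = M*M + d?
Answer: -558395078/109722811 ≈ -5.0891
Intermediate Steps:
K = 0 (K = -3*(-1*(-5) - 5) = -3*(5 - 5) = -3*0 = 0)
u(S, o) = S*o (u(S, o) = o*S + 0 = S*o + 0 = S*o)
p = 178 (p = 67 + 111 = 178)
V(d, M) = d + M**2 (V(d, M) = M**2 + d = d + M**2)
V(u(-3, 3), p)/37927 - 17139/2893 = (-3*3 + 178**2)/37927 - 17139/2893 = (-9 + 31684)*(1/37927) - 17139*1/2893 = 31675*(1/37927) - 17139/2893 = 31675/37927 - 17139/2893 = -558395078/109722811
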